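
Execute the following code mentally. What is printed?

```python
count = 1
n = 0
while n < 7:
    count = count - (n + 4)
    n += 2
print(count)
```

n=0: count = 1-4 = -3
n=2: count = (-3)-6 = -9
n=4: count = (-9)-8 = -17
n=6: count = (-17)-10 = -27

-27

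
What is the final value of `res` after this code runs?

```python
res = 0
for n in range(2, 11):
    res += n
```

54

n=2: res = 0+2 = 2
n=3: res = 2+3 = 5
n=4: res = 5+4 = 9
n=5: res = 9+5 = 14
n=6: res = 14+6 = 20
n=7: res = 20+7 = 27
n=8: res = 27+8 = 35
n=9: res = 35+9 = 44
n=10: res = 44+10 = 54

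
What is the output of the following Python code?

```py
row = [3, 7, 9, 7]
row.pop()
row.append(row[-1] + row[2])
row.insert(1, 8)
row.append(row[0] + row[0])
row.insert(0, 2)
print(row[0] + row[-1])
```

8

pop() removes 7 → [3, 7, 9]
append row[-1]+row[2] = 9+9 = 18 → [3, 7, 9, 18]
insert 8 at 1 → [3, 8, 7, 9, 18]
append row[0]+row[0] = 3+3 = 6 → [3, 8, 7, 9, 18, 6]
insert 2 at 0 → [2, 3, 8, 7, 9, 18, 6]
row[0]+row[-1] = 2+6 = 8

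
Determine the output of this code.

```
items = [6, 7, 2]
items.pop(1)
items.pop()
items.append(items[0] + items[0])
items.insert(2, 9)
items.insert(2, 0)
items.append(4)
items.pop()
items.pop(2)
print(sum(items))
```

27

pop(1) removes 7 → [6, 2]
pop() removes 2 → [6]
append items[0]+items[0] = 6+6 = 12 → [6, 12]
insert 9 at 2 → [6, 12, 9]
insert 0 at 2 → [6, 12, 0, 9]
append 4 → [6, 12, 0, 9, 4]
pop() removes 4 → [6, 12, 0, 9]
pop(2) removes 0 → [6, 12, 9]
sum = 27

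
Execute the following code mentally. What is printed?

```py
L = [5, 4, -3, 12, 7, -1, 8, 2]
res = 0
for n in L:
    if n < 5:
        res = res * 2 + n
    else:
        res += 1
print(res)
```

n=5: not <5, res = 0+1 = 1
n=4: <5, res = 1*2+4 = 6
n=-3: <5, res = 6*2+(-3) = 9
n=12: not <5, res = 9+1 = 10
n=7: not <5, res = 10+1 = 11
n=-1: <5, res = 11*2+(-1) = 21
n=8: not <5, res = 21+1 = 22
n=2: <5, res = 22*2+2 = 46

46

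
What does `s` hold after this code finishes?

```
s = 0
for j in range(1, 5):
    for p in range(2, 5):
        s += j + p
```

j=1,p=2: s = 0+3 = 3
j=1,p=3: s = 3+4 = 7
j=1,p=4: s = 7+5 = 12
j=2,p=2: s = 12+4 = 16
j=2,p=3: s = 16+5 = 21
j=2,p=4: s = 21+6 = 27
j=3,p=2: s = 27+5 = 32
j=3,p=3: s = 32+6 = 38
j=3,p=4: s = 38+7 = 45
j=4,p=2: s = 45+6 = 51
j=4,p=3: s = 51+7 = 58
j=4,p=4: s = 58+8 = 66

66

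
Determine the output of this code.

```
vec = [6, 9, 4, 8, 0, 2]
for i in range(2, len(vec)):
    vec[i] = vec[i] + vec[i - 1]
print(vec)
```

[6, 9, 13, 21, 21, 23]

i=2: vec[2] = 4+9 = 13 → [6, 9, 13, 8, 0, 2]
i=3: vec[3] = 8+13 = 21 → [6, 9, 13, 21, 0, 2]
i=4: vec[4] = 0+21 = 21 → [6, 9, 13, 21, 21, 2]
i=5: vec[5] = 2+21 = 23 → [6, 9, 13, 21, 21, 23]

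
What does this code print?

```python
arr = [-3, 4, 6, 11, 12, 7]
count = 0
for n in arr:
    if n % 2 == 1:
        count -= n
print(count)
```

n=-3: odd, count = 0-(-3) = 3
n=4: not odd
n=6: not odd
n=11: odd, count = 3-11 = -8
n=12: not odd
n=7: odd, count = (-8)-7 = -15

-15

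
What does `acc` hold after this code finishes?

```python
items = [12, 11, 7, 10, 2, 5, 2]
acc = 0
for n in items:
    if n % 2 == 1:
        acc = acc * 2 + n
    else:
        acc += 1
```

76

n=12: not odd, acc = 0+1 = 1
n=11: odd, acc = 1*2+11 = 13
n=7: odd, acc = 13*2+7 = 33
n=10: not odd, acc = 33+1 = 34
n=2: not odd, acc = 34+1 = 35
n=5: odd, acc = 35*2+5 = 75
n=2: not odd, acc = 75+1 = 76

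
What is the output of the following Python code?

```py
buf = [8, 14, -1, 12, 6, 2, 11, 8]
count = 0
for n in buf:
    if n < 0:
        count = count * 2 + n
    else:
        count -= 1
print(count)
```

-10

n=8: not <0, count = 0-1 = -1
n=14: not <0, count = (-1)-1 = -2
n=-1: <0, count = (-2)*2+(-1) = -5
n=12: not <0, count = (-5)-1 = -6
n=6: not <0, count = (-6)-1 = -7
n=2: not <0, count = (-7)-1 = -8
n=11: not <0, count = (-8)-1 = -9
n=8: not <0, count = (-9)-1 = -10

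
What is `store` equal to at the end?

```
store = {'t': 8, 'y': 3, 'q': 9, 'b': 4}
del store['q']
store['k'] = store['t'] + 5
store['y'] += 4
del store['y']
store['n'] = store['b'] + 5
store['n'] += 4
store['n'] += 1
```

del 'q' → {'t': 8, 'y': 3, 'b': 4}
store['k'] = store['t']+5 = 13 → {'t': 8, 'y': 3, 'b': 4, 'k': 13}
store['y'] = 3+4 = 7 → {'t': 8, 'y': 7, 'b': 4, 'k': 13}
del 'y' → {'t': 8, 'b': 4, 'k': 13}
store['n'] = store['b']+5 = 9 → {'t': 8, 'b': 4, 'k': 13, 'n': 9}
store['n'] = 9+4 = 13 → {'t': 8, 'b': 4, 'k': 13, 'n': 13}
store['n'] = 13+1 = 14 → {'t': 8, 'b': 4, 'k': 13, 'n': 14}

{'t': 8, 'b': 4, 'k': 13, 'n': 14}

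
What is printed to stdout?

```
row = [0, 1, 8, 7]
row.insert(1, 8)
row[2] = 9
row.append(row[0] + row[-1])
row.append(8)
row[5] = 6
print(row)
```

insert 8 at 1 → [0, 8, 1, 8, 7]
row[2] = 9 → [0, 8, 9, 8, 7]
append row[0]+row[-1] = 0+7 = 7 → [0, 8, 9, 8, 7, 7]
append 8 → [0, 8, 9, 8, 7, 7, 8]
row[5] = 6 → [0, 8, 9, 8, 7, 6, 8]

[0, 8, 9, 8, 7, 6, 8]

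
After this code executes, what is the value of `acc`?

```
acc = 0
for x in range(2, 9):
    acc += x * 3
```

x=2: acc = 0+2*3 = 6
x=3: acc = 6+3*3 = 15
x=4: acc = 15+4*3 = 27
x=5: acc = 27+5*3 = 42
x=6: acc = 42+6*3 = 60
x=7: acc = 60+7*3 = 81
x=8: acc = 81+8*3 = 105

105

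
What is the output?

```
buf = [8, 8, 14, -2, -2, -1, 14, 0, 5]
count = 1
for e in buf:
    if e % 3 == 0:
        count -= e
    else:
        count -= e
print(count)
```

-43

e=8: not %3==0, count = 1-8 = -7
e=8: not %3==0, count = (-7)-8 = -15
e=14: not %3==0, count = (-15)-14 = -29
e=-2: not %3==0, count = (-29)-(-2) = -27
e=-2: not %3==0, count = (-27)-(-2) = -25
e=-1: not %3==0, count = (-25)-(-1) = -24
e=14: not %3==0, count = (-24)-14 = -38
e=0: %3==0, count = (-38)-0 = -38
e=5: not %3==0, count = (-38)-5 = -43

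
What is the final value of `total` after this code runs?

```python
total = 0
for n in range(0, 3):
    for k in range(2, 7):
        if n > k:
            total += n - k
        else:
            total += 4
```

60

n=0,k=2: not 0>2, total = 0+4 = 4
n=0,k=3: not 0>3, total = 4+4 = 8
n=0,k=4: not 0>4, total = 8+4 = 12
n=0,k=5: not 0>5, total = 12+4 = 16
n=0,k=6: not 0>6, total = 16+4 = 20
n=1,k=2: not 1>2, total = 20+4 = 24
n=1,k=3: not 1>3, total = 24+4 = 28
n=1,k=4: not 1>4, total = 28+4 = 32
n=1,k=5: not 1>5, total = 32+4 = 36
n=1,k=6: not 1>6, total = 36+4 = 40
n=2,k=2: not 2>2, total = 40+4 = 44
n=2,k=3: not 2>3, total = 44+4 = 48
n=2,k=4: not 2>4, total = 48+4 = 52
n=2,k=5: not 2>5, total = 52+4 = 56
n=2,k=6: not 2>6, total = 56+4 = 60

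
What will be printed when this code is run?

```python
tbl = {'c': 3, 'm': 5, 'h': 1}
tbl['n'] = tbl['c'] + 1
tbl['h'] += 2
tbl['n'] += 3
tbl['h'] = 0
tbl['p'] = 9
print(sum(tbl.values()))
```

tbl['n'] = tbl['c']+1 = 4 → {'c': 3, 'm': 5, 'h': 1, 'n': 4}
tbl['h'] = 1+2 = 3 → {'c': 3, 'm': 5, 'h': 3, 'n': 4}
tbl['n'] = 4+3 = 7 → {'c': 3, 'm': 5, 'h': 3, 'n': 7}
tbl['h'] = 0 → {'c': 3, 'm': 5, 'h': 0, 'n': 7}
tbl['p'] = 9 → {'c': 3, 'm': 5, 'h': 0, 'n': 7, 'p': 9}
sum of values = 24

24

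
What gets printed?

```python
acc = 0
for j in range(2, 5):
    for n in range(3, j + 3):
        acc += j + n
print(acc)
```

j=2,n=3: acc = 0+5 = 5
j=2,n=4: acc = 5+6 = 11
j=3,n=3: acc = 11+6 = 17
j=3,n=4: acc = 17+7 = 24
j=3,n=5: acc = 24+8 = 32
j=4,n=3: acc = 32+7 = 39
j=4,n=4: acc = 39+8 = 47
j=4,n=5: acc = 47+9 = 56
j=4,n=6: acc = 56+10 = 66

66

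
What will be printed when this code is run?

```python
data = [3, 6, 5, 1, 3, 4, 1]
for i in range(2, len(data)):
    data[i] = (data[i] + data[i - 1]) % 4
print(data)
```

i=2: data[2] = (5+6)%4 = 3 → [3, 6, 3, 1, 3, 4, 1]
i=3: data[3] = (1+3)%4 = 0 → [3, 6, 3, 0, 3, 4, 1]
i=4: data[4] = (3+0)%4 = 3 → [3, 6, 3, 0, 3, 4, 1]
i=5: data[5] = (4+3)%4 = 3 → [3, 6, 3, 0, 3, 3, 1]
i=6: data[6] = (1+3)%4 = 0 → [3, 6, 3, 0, 3, 3, 0]

[3, 6, 3, 0, 3, 3, 0]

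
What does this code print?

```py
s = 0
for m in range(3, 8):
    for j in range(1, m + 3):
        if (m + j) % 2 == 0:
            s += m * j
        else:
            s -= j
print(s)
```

387

m=3,j=1: even sum, s = 0+3 = 3
m=3,j=2: odd sum, s = 3-2 = 1
m=3,j=3: even sum, s = 1+9 = 10
m=3,j=4: odd sum, s = 10-4 = 6
m=3,j=5: even sum, s = 6+15 = 21
m=4,j=1: odd sum, s = 21-1 = 20
m=4,j=2: even sum, s = 20+8 = 28
m=4,j=3: odd sum, s = 28-3 = 25
m=4,j=4: even sum, s = 25+16 = 41
m=4,j=5: odd sum, s = 41-5 = 36
m=4,j=6: even sum, s = 36+24 = 60
m=5,j=1: even sum, s = 60+5 = 65
m=5,j=2: odd sum, s = 65-2 = 63
m=5,j=3: even sum, s = 63+15 = 78
m=5,j=4: odd sum, s = 78-4 = 74
m=5,j=5: even sum, s = 74+25 = 99
m=5,j=6: odd sum, s = 99-6 = 93
m=5,j=7: even sum, s = 93+35 = 128
m=6,j=1: odd sum, s = 128-1 = 127
m=6,j=2: even sum, s = 127+12 = 139
m=6,j=3: odd sum, s = 139-3 = 136
m=6,j=4: even sum, s = 136+24 = 160
m=6,j=5: odd sum, s = 160-5 = 155
m=6,j=6: even sum, s = 155+36 = 191
m=6,j=7: odd sum, s = 191-7 = 184
m=6,j=8: even sum, s = 184+48 = 232
m=7,j=1: even sum, s = 232+7 = 239
m=7,j=2: odd sum, s = 239-2 = 237
m=7,j=3: even sum, s = 237+21 = 258
m=7,j=4: odd sum, s = 258-4 = 254
m=7,j=5: even sum, s = 254+35 = 289
m=7,j=6: odd sum, s = 289-6 = 283
m=7,j=7: even sum, s = 283+49 = 332
m=7,j=8: odd sum, s = 332-8 = 324
m=7,j=9: even sum, s = 324+63 = 387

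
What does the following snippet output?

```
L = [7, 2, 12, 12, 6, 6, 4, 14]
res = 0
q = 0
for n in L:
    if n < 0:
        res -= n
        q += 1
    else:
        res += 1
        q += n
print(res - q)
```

n=7: not <0, res = 0+1 = 1; q=7
n=2: not <0, res = 1+1 = 2; q=9
n=12: not <0, res = 2+1 = 3; q=21
n=12: not <0, res = 3+1 = 4; q=33
n=6: not <0, res = 4+1 = 5; q=39
n=6: not <0, res = 5+1 = 6; q=45
n=4: not <0, res = 6+1 = 7; q=49
n=14: not <0, res = 7+1 = 8; q=63
res-q = 8-63 = -55

-55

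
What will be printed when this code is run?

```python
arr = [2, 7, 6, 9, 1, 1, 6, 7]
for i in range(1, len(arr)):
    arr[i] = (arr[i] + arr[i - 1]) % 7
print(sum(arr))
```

i=1: arr[1] = (7+2)%7 = 2 → [2, 2, 6, 9, 1, 1, 6, 7]
i=2: arr[2] = (6+2)%7 = 1 → [2, 2, 1, 9, 1, 1, 6, 7]
i=3: arr[3] = (9+1)%7 = 3 → [2, 2, 1, 3, 1, 1, 6, 7]
i=4: arr[4] = (1+3)%7 = 4 → [2, 2, 1, 3, 4, 1, 6, 7]
i=5: arr[5] = (1+4)%7 = 5 → [2, 2, 1, 3, 4, 5, 6, 7]
i=6: arr[6] = (6+5)%7 = 4 → [2, 2, 1, 3, 4, 5, 4, 7]
i=7: arr[7] = (7+4)%7 = 4 → [2, 2, 1, 3, 4, 5, 4, 4]
sum = 25

25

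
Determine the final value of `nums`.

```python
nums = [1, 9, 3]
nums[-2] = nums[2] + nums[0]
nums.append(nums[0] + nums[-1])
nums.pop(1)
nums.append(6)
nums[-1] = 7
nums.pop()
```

[1, 3, 4]

nums[-2] = nums[2]+nums[0] = 3+1 = 4 → [1, 4, 3]
append nums[0]+nums[-1] = 1+3 = 4 → [1, 4, 3, 4]
pop(1) removes 4 → [1, 3, 4]
append 6 → [1, 3, 4, 6]
nums[-1] = 7 → [1, 3, 4, 7]
pop() removes 7 → [1, 3, 4]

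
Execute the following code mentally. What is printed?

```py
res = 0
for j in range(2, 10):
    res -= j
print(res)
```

-44

j=2: res = 0-2 = -2
j=3: res = (-2)-3 = -5
j=4: res = (-5)-4 = -9
j=5: res = (-9)-5 = -14
j=6: res = (-14)-6 = -20
j=7: res = (-20)-7 = -27
j=8: res = (-27)-8 = -35
j=9: res = (-35)-9 = -44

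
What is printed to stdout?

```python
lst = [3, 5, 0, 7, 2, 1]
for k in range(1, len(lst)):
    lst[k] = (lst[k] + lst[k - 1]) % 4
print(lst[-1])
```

2

k=1: lst[1] = (5+3)%4 = 0 → [3, 0, 0, 7, 2, 1]
k=2: lst[2] = (0+0)%4 = 0 → [3, 0, 0, 7, 2, 1]
k=3: lst[3] = (7+0)%4 = 3 → [3, 0, 0, 3, 2, 1]
k=4: lst[4] = (2+3)%4 = 1 → [3, 0, 0, 3, 1, 1]
k=5: lst[5] = (1+1)%4 = 2 → [3, 0, 0, 3, 1, 2]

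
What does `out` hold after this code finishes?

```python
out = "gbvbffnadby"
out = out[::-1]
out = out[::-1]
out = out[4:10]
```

'ffnadb'

reverse → 'ybdanffbvbg'
reverse → 'gbvbffnadby'
slice [4:10] → 'ffnadb'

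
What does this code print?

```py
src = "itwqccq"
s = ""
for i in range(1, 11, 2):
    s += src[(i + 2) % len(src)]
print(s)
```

i=1: add src[3]='q' → 'q'
i=3: add src[5]='c' → 'qc'
i=5: add src[0]='i' → 'qci'
i=7: add src[2]='w' → 'qciw'
i=9: add src[4]='c' → 'qciwc'

qciwc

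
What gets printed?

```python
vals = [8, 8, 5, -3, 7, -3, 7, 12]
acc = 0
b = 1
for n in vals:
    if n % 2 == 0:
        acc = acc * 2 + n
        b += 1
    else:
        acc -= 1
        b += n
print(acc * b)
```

850

n=8: even, acc = 0*2+8 = 8; b=2
n=8: even, acc = 8*2+8 = 24; b=3
n=5: not even, acc = 24-1 = 23; b=8
n=-3: not even, acc = 23-1 = 22; b=5
n=7: not even, acc = 22-1 = 21; b=12
n=-3: not even, acc = 21-1 = 20; b=9
n=7: not even, acc = 20-1 = 19; b=16
n=12: even, acc = 19*2+12 = 50; b=17
acc*b = 50*17 = 850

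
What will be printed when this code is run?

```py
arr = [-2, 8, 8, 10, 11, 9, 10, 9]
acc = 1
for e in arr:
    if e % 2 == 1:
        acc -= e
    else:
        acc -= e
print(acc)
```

e=-2: not odd, acc = 1-(-2) = 3
e=8: not odd, acc = 3-8 = -5
e=8: not odd, acc = (-5)-8 = -13
e=10: not odd, acc = (-13)-10 = -23
e=11: odd, acc = (-23)-11 = -34
e=9: odd, acc = (-34)-9 = -43
e=10: not odd, acc = (-43)-10 = -53
e=9: odd, acc = (-53)-9 = -62

-62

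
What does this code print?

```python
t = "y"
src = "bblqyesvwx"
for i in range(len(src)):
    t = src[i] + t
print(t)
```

xwvseyqlbby

i=0: prepend 'b' → 'by'
i=1: prepend 'b' → 'bby'
i=2: prepend 'l' → 'lbby'
i=3: prepend 'q' → 'qlbby'
i=4: prepend 'y' → 'yqlbby'
i=5: prepend 'e' → 'eyqlbby'
i=6: prepend 's' → 'seyqlbby'
i=7: prepend 'v' → 'vseyqlbby'
i=8: prepend 'w' → 'wvseyqlbby'
i=9: prepend 'x' → 'xwvseyqlbby'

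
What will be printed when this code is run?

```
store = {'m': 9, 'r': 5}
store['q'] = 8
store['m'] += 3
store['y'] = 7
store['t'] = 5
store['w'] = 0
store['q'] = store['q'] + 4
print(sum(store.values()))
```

store['q'] = 8 → {'m': 9, 'r': 5, 'q': 8}
store['m'] = 9+3 = 12 → {'m': 12, 'r': 5, 'q': 8}
store['y'] = 7 → {'m': 12, 'r': 5, 'q': 8, 'y': 7}
store['t'] = 5 → {'m': 12, 'r': 5, 'q': 8, 'y': 7, 't': 5}
store['w'] = 0 → {'m': 12, 'r': 5, 'q': 8, 'y': 7, 't': 5, 'w': 0}
store['q'] = store['q']+4 = 12 → {'m': 12, 'r': 5, 'q': 12, 'y': 7, 't': 5, 'w': 0}
sum of values = 41

41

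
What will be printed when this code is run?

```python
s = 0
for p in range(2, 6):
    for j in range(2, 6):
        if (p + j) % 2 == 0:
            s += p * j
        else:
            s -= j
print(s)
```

p=2,j=2: even sum, s = 0+4 = 4
p=2,j=3: odd sum, s = 4-3 = 1
p=2,j=4: even sum, s = 1+8 = 9
p=2,j=5: odd sum, s = 9-5 = 4
p=3,j=2: odd sum, s = 4-2 = 2
p=3,j=3: even sum, s = 2+9 = 11
p=3,j=4: odd sum, s = 11-4 = 7
p=3,j=5: even sum, s = 7+15 = 22
p=4,j=2: even sum, s = 22+8 = 30
p=4,j=3: odd sum, s = 30-3 = 27
p=4,j=4: even sum, s = 27+16 = 43
p=4,j=5: odd sum, s = 43-5 = 38
p=5,j=2: odd sum, s = 38-2 = 36
p=5,j=3: even sum, s = 36+15 = 51
p=5,j=4: odd sum, s = 51-4 = 47
p=5,j=5: even sum, s = 47+25 = 72

72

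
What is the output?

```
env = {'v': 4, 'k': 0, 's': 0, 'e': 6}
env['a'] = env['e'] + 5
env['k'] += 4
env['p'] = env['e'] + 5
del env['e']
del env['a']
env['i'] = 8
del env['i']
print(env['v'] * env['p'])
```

44

env['a'] = env['e']+5 = 11 → {'v': 4, 'k': 0, 's': 0, 'e': 6, 'a': 11}
env['k'] = 0+4 = 4 → {'v': 4, 'k': 4, 's': 0, 'e': 6, 'a': 11}
env['p'] = env['e']+5 = 11 → {'v': 4, 'k': 4, 's': 0, 'e': 6, 'a': 11, 'p': 11}
del 'e' → {'v': 4, 'k': 4, 's': 0, 'a': 11, 'p': 11}
del 'a' → {'v': 4, 'k': 4, 's': 0, 'p': 11}
env['i'] = 8 → {'v': 4, 'k': 4, 's': 0, 'p': 11, 'i': 8}
del 'i' → {'v': 4, 'k': 4, 's': 0, 'p': 11}
env['v']*env['p'] = 4*11 = 44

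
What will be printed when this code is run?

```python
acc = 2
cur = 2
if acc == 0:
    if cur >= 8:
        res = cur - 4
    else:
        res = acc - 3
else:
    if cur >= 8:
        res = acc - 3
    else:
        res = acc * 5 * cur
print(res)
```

20

acc=2, cur=2
acc == 0 is False; cur >= 8 is False
→ res = acc * 5 * cur = 20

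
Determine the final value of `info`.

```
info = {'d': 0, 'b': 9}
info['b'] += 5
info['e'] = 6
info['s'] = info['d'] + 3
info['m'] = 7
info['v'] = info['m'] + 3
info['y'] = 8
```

{'d': 0, 'b': 14, 'e': 6, 's': 3, 'm': 7, 'v': 10, 'y': 8}

info['b'] = 9+5 = 14 → {'d': 0, 'b': 14}
info['e'] = 6 → {'d': 0, 'b': 14, 'e': 6}
info['s'] = info['d']+3 = 3 → {'d': 0, 'b': 14, 'e': 6, 's': 3}
info['m'] = 7 → {'d': 0, 'b': 14, 'e': 6, 's': 3, 'm': 7}
info['v'] = info['m']+3 = 10 → {'d': 0, 'b': 14, 'e': 6, 's': 3, 'm': 7, 'v': 10}
info['y'] = 8 → {'d': 0, 'b': 14, 'e': 6, 's': 3, 'm': 7, 'v': 10, 'y': 8}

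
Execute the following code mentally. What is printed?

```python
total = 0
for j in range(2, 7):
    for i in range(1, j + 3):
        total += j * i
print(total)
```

505

j=2,i=1: total = 0+2 = 2
j=2,i=2: total = 2+4 = 6
j=2,i=3: total = 6+6 = 12
j=2,i=4: total = 12+8 = 20
j=3,i=1: total = 20+3 = 23
j=3,i=2: total = 23+6 = 29
j=3,i=3: total = 29+9 = 38
j=3,i=4: total = 38+12 = 50
j=3,i=5: total = 50+15 = 65
j=4,i=1: total = 65+4 = 69
j=4,i=2: total = 69+8 = 77
j=4,i=3: total = 77+12 = 89
j=4,i=4: total = 89+16 = 105
j=4,i=5: total = 105+20 = 125
j=4,i=6: total = 125+24 = 149
j=5,i=1: total = 149+5 = 154
j=5,i=2: total = 154+10 = 164
j=5,i=3: total = 164+15 = 179
j=5,i=4: total = 179+20 = 199
j=5,i=5: total = 199+25 = 224
j=5,i=6: total = 224+30 = 254
j=5,i=7: total = 254+35 = 289
j=6,i=1: total = 289+6 = 295
j=6,i=2: total = 295+12 = 307
j=6,i=3: total = 307+18 = 325
j=6,i=4: total = 325+24 = 349
j=6,i=5: total = 349+30 = 379
j=6,i=6: total = 379+36 = 415
j=6,i=7: total = 415+42 = 457
j=6,i=8: total = 457+48 = 505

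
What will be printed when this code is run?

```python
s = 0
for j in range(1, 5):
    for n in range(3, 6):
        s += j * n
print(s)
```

j=1,n=3: s = 0+3 = 3
j=1,n=4: s = 3+4 = 7
j=1,n=5: s = 7+5 = 12
j=2,n=3: s = 12+6 = 18
j=2,n=4: s = 18+8 = 26
j=2,n=5: s = 26+10 = 36
j=3,n=3: s = 36+9 = 45
j=3,n=4: s = 45+12 = 57
j=3,n=5: s = 57+15 = 72
j=4,n=3: s = 72+12 = 84
j=4,n=4: s = 84+16 = 100
j=4,n=5: s = 100+20 = 120

120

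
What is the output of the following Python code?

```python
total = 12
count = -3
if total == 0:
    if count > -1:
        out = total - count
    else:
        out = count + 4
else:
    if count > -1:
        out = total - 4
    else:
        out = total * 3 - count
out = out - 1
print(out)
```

38

total=12, count=-3
total == 0 is False; count > -1 is False
→ out = total * 3 - count = 39
out = 39-1 = 38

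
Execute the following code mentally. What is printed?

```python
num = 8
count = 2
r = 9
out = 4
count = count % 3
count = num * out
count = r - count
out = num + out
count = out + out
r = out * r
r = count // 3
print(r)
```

count = 2%3 = 2
count = 8*4 = 32
count = 9-32 = -23
out = 8+4 = 12
count = 12+12 = 24
r = 12*9 = 108
r = 24//3 = 8

8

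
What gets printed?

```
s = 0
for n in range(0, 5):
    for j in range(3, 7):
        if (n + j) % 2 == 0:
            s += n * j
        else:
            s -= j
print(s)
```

48

n=0,j=3: odd sum, s = 0-3 = -3
n=0,j=4: even sum, s = (-3)+0 = -3
n=0,j=5: odd sum, s = (-3)-5 = -8
n=0,j=6: even sum, s = (-8)+0 = -8
n=1,j=3: even sum, s = (-8)+3 = -5
n=1,j=4: odd sum, s = (-5)-4 = -9
n=1,j=5: even sum, s = (-9)+5 = -4
n=1,j=6: odd sum, s = (-4)-6 = -10
n=2,j=3: odd sum, s = (-10)-3 = -13
n=2,j=4: even sum, s = (-13)+8 = -5
n=2,j=5: odd sum, s = (-5)-5 = -10
n=2,j=6: even sum, s = (-10)+12 = 2
n=3,j=3: even sum, s = 2+9 = 11
n=3,j=4: odd sum, s = 11-4 = 7
n=3,j=5: even sum, s = 7+15 = 22
n=3,j=6: odd sum, s = 22-6 = 16
n=4,j=3: odd sum, s = 16-3 = 13
n=4,j=4: even sum, s = 13+16 = 29
n=4,j=5: odd sum, s = 29-5 = 24
n=4,j=6: even sum, s = 24+24 = 48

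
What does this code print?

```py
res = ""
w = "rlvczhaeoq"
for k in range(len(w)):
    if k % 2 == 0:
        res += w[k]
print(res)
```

k=0: add 'r' → 'r'
k=1: skip
k=2: add 'v' → 'rv'
k=3: skip
k=4: add 'z' → 'rvz'
k=5: skip
k=6: add 'a' → 'rvza'
k=7: skip
k=8: add 'o' → 'rvzao'
k=9: skip

rvzao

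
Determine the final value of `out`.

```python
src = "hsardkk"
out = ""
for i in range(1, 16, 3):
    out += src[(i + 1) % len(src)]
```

i=1: add src[2]='a' → 'a'
i=4: add src[5]='k' → 'ak'
i=7: add src[1]='s' → 'aks'
i=10: add src[4]='d' → 'aksd'
i=13: add src[0]='h' → 'aksdh'

'aksdh'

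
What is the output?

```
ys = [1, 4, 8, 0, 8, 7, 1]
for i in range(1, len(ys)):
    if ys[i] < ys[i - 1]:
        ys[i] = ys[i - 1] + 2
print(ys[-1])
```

16

i=1: 4>=1, unchanged → [1, 4, 8, 0, 8, 7, 1]
i=2: 8>=4, unchanged → [1, 4, 8, 0, 8, 7, 1]
i=3: 0<8, ys[3] = 8+2 = 10 → [1, 4, 8, 10, 8, 7, 1]
i=4: 8<10, ys[4] = 10+2 = 12 → [1, 4, 8, 10, 12, 7, 1]
i=5: 7<12, ys[5] = 12+2 = 14 → [1, 4, 8, 10, 12, 14, 1]
i=6: 1<14, ys[6] = 14+2 = 16 → [1, 4, 8, 10, 12, 14, 16]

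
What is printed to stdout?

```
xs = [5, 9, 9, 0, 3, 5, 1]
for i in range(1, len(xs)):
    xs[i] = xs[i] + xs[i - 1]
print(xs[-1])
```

i=1: xs[1] = 9+5 = 14 → [5, 14, 9, 0, 3, 5, 1]
i=2: xs[2] = 9+14 = 23 → [5, 14, 23, 0, 3, 5, 1]
i=3: xs[3] = 0+23 = 23 → [5, 14, 23, 23, 3, 5, 1]
i=4: xs[4] = 3+23 = 26 → [5, 14, 23, 23, 26, 5, 1]
i=5: xs[5] = 5+26 = 31 → [5, 14, 23, 23, 26, 31, 1]
i=6: xs[6] = 1+31 = 32 → [5, 14, 23, 23, 26, 31, 32]

32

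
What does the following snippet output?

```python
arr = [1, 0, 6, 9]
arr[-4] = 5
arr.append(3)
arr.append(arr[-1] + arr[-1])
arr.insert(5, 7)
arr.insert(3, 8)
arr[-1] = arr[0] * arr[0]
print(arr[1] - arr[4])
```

-9

arr[-4] = 5 → [5, 0, 6, 9]
append 3 → [5, 0, 6, 9, 3]
append arr[-1]+arr[-1] = 3+3 = 6 → [5, 0, 6, 9, 3, 6]
insert 7 at 5 → [5, 0, 6, 9, 3, 7, 6]
insert 8 at 3 → [5, 0, 6, 8, 9, 3, 7, 6]
arr[-1] = arr[0]*arr[0] = 5*5 = 25 → [5, 0, 6, 8, 9, 3, 7, 25]
arr[1]-arr[4] = 0-9 = -9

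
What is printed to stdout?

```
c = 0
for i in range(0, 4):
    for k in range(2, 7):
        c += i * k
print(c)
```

120

i=0,k=2: c = 0+0 = 0
i=0,k=3: c = 0+0 = 0
i=0,k=4: c = 0+0 = 0
i=0,k=5: c = 0+0 = 0
i=0,k=6: c = 0+0 = 0
i=1,k=2: c = 0+2 = 2
i=1,k=3: c = 2+3 = 5
i=1,k=4: c = 5+4 = 9
i=1,k=5: c = 9+5 = 14
i=1,k=6: c = 14+6 = 20
i=2,k=2: c = 20+4 = 24
i=2,k=3: c = 24+6 = 30
i=2,k=4: c = 30+8 = 38
i=2,k=5: c = 38+10 = 48
i=2,k=6: c = 48+12 = 60
i=3,k=2: c = 60+6 = 66
i=3,k=3: c = 66+9 = 75
i=3,k=4: c = 75+12 = 87
i=3,k=5: c = 87+15 = 102
i=3,k=6: c = 102+18 = 120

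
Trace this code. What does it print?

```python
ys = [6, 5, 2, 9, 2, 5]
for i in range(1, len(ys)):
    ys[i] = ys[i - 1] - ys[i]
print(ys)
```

[6, 1, -1, -10, -12, -17]

i=1: ys[1] = 6-5 = 1 → [6, 1, 2, 9, 2, 5]
i=2: ys[2] = 1-2 = -1 → [6, 1, -1, 9, 2, 5]
i=3: ys[3] = (-1)-9 = -10 → [6, 1, -1, -10, 2, 5]
i=4: ys[4] = (-10)-2 = -12 → [6, 1, -1, -10, -12, 5]
i=5: ys[5] = (-12)-5 = -17 → [6, 1, -1, -10, -12, -17]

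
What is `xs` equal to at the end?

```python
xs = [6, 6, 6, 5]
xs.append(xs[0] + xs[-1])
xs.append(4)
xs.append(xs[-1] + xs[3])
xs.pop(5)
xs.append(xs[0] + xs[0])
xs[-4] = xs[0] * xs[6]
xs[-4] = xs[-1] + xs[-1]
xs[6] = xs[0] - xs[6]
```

append xs[0]+xs[-1] = 6+5 = 11 → [6, 6, 6, 5, 11]
append 4 → [6, 6, 6, 5, 11, 4]
append xs[-1]+xs[3] = 4+5 = 9 → [6, 6, 6, 5, 11, 4, 9]
pop(5) removes 4 → [6, 6, 6, 5, 11, 9]
append xs[0]+xs[0] = 6+6 = 12 → [6, 6, 6, 5, 11, 9, 12]
xs[-4] = xs[0]*xs[6] = 6*12 = 72 → [6, 6, 6, 72, 11, 9, 12]
xs[-4] = xs[-1]+xs[-1] = 12+12 = 24 → [6, 6, 6, 24, 11, 9, 12]
xs[6] = xs[0]-xs[6] = 6-12 = -6 → [6, 6, 6, 24, 11, 9, -6]

[6, 6, 6, 24, 11, 9, -6]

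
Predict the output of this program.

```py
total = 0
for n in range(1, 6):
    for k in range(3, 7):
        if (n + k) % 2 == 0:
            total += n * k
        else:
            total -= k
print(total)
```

86

n=1,k=3: even sum, total = 0+3 = 3
n=1,k=4: odd sum, total = 3-4 = -1
n=1,k=5: even sum, total = (-1)+5 = 4
n=1,k=6: odd sum, total = 4-6 = -2
n=2,k=3: odd sum, total = (-2)-3 = -5
n=2,k=4: even sum, total = (-5)+8 = 3
n=2,k=5: odd sum, total = 3-5 = -2
n=2,k=6: even sum, total = (-2)+12 = 10
n=3,k=3: even sum, total = 10+9 = 19
n=3,k=4: odd sum, total = 19-4 = 15
n=3,k=5: even sum, total = 15+15 = 30
n=3,k=6: odd sum, total = 30-6 = 24
n=4,k=3: odd sum, total = 24-3 = 21
n=4,k=4: even sum, total = 21+16 = 37
n=4,k=5: odd sum, total = 37-5 = 32
n=4,k=6: even sum, total = 32+24 = 56
n=5,k=3: even sum, total = 56+15 = 71
n=5,k=4: odd sum, total = 71-4 = 67
n=5,k=5: even sum, total = 67+25 = 92
n=5,k=6: odd sum, total = 92-6 = 86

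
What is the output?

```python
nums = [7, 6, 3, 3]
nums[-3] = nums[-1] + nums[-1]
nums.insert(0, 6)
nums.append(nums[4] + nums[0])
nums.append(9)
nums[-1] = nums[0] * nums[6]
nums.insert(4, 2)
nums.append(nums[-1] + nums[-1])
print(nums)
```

[6, 7, 6, 3, 2, 3, 9, 54, 108]

nums[-3] = nums[-1]+nums[-1] = 3+3 = 6 → [7, 6, 3, 3]
insert 6 at 0 → [6, 7, 6, 3, 3]
append nums[4]+nums[0] = 3+6 = 9 → [6, 7, 6, 3, 3, 9]
append 9 → [6, 7, 6, 3, 3, 9, 9]
nums[-1] = nums[0]*nums[6] = 6*9 = 54 → [6, 7, 6, 3, 3, 9, 54]
insert 2 at 4 → [6, 7, 6, 3, 2, 3, 9, 54]
append nums[-1]+nums[-1] = 54+54 = 108 → [6, 7, 6, 3, 2, 3, 9, 54, 108]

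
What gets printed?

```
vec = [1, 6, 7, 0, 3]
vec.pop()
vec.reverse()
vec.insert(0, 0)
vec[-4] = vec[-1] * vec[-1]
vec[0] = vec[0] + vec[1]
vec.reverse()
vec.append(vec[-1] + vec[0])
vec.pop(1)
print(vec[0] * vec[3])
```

pop() removes 3 → [1, 6, 7, 0]
reverse → [0, 7, 6, 1]
insert 0 at 0 → [0, 0, 7, 6, 1]
vec[-4] = vec[-1]*vec[-1] = 1*1 = 1 → [0, 1, 7, 6, 1]
vec[0] = vec[0]+vec[1] = 0+1 = 1 → [1, 1, 7, 6, 1]
reverse → [1, 6, 7, 1, 1]
append vec[-1]+vec[0] = 1+1 = 2 → [1, 6, 7, 1, 1, 2]
pop(1) removes 6 → [1, 7, 1, 1, 2]
vec[0]*vec[3] = 1*1 = 1

1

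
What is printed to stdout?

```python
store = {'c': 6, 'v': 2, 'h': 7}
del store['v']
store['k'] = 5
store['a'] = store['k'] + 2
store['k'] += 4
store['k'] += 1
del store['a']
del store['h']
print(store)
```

del 'v' → {'c': 6, 'h': 7}
store['k'] = 5 → {'c': 6, 'h': 7, 'k': 5}
store['a'] = store['k']+2 = 7 → {'c': 6, 'h': 7, 'k': 5, 'a': 7}
store['k'] = 5+4 = 9 → {'c': 6, 'h': 7, 'k': 9, 'a': 7}
store['k'] = 9+1 = 10 → {'c': 6, 'h': 7, 'k': 10, 'a': 7}
del 'a' → {'c': 6, 'h': 7, 'k': 10}
del 'h' → {'c': 6, 'k': 10}

{'c': 6, 'k': 10}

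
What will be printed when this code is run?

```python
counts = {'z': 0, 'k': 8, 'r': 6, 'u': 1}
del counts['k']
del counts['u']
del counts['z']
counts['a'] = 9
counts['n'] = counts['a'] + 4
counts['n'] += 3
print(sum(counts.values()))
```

del 'k' → {'z': 0, 'r': 6, 'u': 1}
del 'u' → {'z': 0, 'r': 6}
del 'z' → {'r': 6}
counts['a'] = 9 → {'r': 6, 'a': 9}
counts['n'] = counts['a']+4 = 13 → {'r': 6, 'a': 9, 'n': 13}
counts['n'] = 13+3 = 16 → {'r': 6, 'a': 9, 'n': 16}
sum of values = 31

31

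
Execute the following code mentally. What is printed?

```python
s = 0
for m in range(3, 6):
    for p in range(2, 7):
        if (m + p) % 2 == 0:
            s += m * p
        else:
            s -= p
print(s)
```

80

m=3,p=2: odd sum, s = 0-2 = -2
m=3,p=3: even sum, s = (-2)+9 = 7
m=3,p=4: odd sum, s = 7-4 = 3
m=3,p=5: even sum, s = 3+15 = 18
m=3,p=6: odd sum, s = 18-6 = 12
m=4,p=2: even sum, s = 12+8 = 20
m=4,p=3: odd sum, s = 20-3 = 17
m=4,p=4: even sum, s = 17+16 = 33
m=4,p=5: odd sum, s = 33-5 = 28
m=4,p=6: even sum, s = 28+24 = 52
m=5,p=2: odd sum, s = 52-2 = 50
m=5,p=3: even sum, s = 50+15 = 65
m=5,p=4: odd sum, s = 65-4 = 61
m=5,p=5: even sum, s = 61+25 = 86
m=5,p=6: odd sum, s = 86-6 = 80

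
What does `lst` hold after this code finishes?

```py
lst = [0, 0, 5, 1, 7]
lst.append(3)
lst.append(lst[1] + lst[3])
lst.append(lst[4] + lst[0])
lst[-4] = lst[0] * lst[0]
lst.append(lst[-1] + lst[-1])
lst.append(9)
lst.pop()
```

append 3 → [0, 0, 5, 1, 7, 3]
append lst[1]+lst[3] = 0+1 = 1 → [0, 0, 5, 1, 7, 3, 1]
append lst[4]+lst[0] = 7+0 = 7 → [0, 0, 5, 1, 7, 3, 1, 7]
lst[-4] = lst[0]*lst[0] = 0*0 = 0 → [0, 0, 5, 1, 0, 3, 1, 7]
append lst[-1]+lst[-1] = 7+7 = 14 → [0, 0, 5, 1, 0, 3, 1, 7, 14]
append 9 → [0, 0, 5, 1, 0, 3, 1, 7, 14, 9]
pop() removes 9 → [0, 0, 5, 1, 0, 3, 1, 7, 14]

[0, 0, 5, 1, 0, 3, 1, 7, 14]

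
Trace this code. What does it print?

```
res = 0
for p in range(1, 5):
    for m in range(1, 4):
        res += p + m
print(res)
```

54

p=1,m=1: res = 0+2 = 2
p=1,m=2: res = 2+3 = 5
p=1,m=3: res = 5+4 = 9
p=2,m=1: res = 9+3 = 12
p=2,m=2: res = 12+4 = 16
p=2,m=3: res = 16+5 = 21
p=3,m=1: res = 21+4 = 25
p=3,m=2: res = 25+5 = 30
p=3,m=3: res = 30+6 = 36
p=4,m=1: res = 36+5 = 41
p=4,m=2: res = 41+6 = 47
p=4,m=3: res = 47+7 = 54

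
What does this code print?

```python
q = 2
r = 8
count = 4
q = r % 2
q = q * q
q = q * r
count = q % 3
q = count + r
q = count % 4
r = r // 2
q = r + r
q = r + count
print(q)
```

4

q = 8%2 = 0
q = 0*0 = 0
q = 0*8 = 0
count = 0%3 = 0
q = 0+8 = 8
q = 0%4 = 0
r = 8//2 = 4
q = 4+4 = 8
q = 4+0 = 4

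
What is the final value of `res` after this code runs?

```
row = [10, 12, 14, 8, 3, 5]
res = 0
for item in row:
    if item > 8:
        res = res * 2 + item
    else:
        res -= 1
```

item=10: >8, res = 0*2+10 = 10
item=12: >8, res = 10*2+12 = 32
item=14: >8, res = 32*2+14 = 78
item=8: not >8, res = 78-1 = 77
item=3: not >8, res = 77-1 = 76
item=5: not >8, res = 76-1 = 75

75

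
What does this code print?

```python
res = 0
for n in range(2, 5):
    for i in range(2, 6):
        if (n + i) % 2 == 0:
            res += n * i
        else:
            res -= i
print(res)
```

n=2,i=2: even sum, res = 0+4 = 4
n=2,i=3: odd sum, res = 4-3 = 1
n=2,i=4: even sum, res = 1+8 = 9
n=2,i=5: odd sum, res = 9-5 = 4
n=3,i=2: odd sum, res = 4-2 = 2
n=3,i=3: even sum, res = 2+9 = 11
n=3,i=4: odd sum, res = 11-4 = 7
n=3,i=5: even sum, res = 7+15 = 22
n=4,i=2: even sum, res = 22+8 = 30
n=4,i=3: odd sum, res = 30-3 = 27
n=4,i=4: even sum, res = 27+16 = 43
n=4,i=5: odd sum, res = 43-5 = 38

38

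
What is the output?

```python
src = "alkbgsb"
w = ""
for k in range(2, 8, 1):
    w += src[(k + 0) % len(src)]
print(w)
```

k=2: add src[2]='k' → 'k'
k=3: add src[3]='b' → 'kb'
k=4: add src[4]='g' → 'kbg'
k=5: add src[5]='s' → 'kbgs'
k=6: add src[6]='b' → 'kbgsb'
k=7: add src[0]='a' → 'kbgsba'

kbgsba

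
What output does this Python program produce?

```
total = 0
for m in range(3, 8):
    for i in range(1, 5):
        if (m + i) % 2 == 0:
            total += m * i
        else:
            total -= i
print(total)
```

m=3,i=1: even sum, total = 0+3 = 3
m=3,i=2: odd sum, total = 3-2 = 1
m=3,i=3: even sum, total = 1+9 = 10
m=3,i=4: odd sum, total = 10-4 = 6
m=4,i=1: odd sum, total = 6-1 = 5
m=4,i=2: even sum, total = 5+8 = 13
m=4,i=3: odd sum, total = 13-3 = 10
m=4,i=4: even sum, total = 10+16 = 26
m=5,i=1: even sum, total = 26+5 = 31
m=5,i=2: odd sum, total = 31-2 = 29
m=5,i=3: even sum, total = 29+15 = 44
m=5,i=4: odd sum, total = 44-4 = 40
m=6,i=1: odd sum, total = 40-1 = 39
m=6,i=2: even sum, total = 39+12 = 51
m=6,i=3: odd sum, total = 51-3 = 48
m=6,i=4: even sum, total = 48+24 = 72
m=7,i=1: even sum, total = 72+7 = 79
m=7,i=2: odd sum, total = 79-2 = 77
m=7,i=3: even sum, total = 77+21 = 98
m=7,i=4: odd sum, total = 98-4 = 94

94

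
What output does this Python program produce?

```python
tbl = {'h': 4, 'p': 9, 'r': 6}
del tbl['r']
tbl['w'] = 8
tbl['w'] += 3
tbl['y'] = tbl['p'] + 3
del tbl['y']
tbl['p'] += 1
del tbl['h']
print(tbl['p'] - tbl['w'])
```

del 'r' → {'h': 4, 'p': 9}
tbl['w'] = 8 → {'h': 4, 'p': 9, 'w': 8}
tbl['w'] = 8+3 = 11 → {'h': 4, 'p': 9, 'w': 11}
tbl['y'] = tbl['p']+3 = 12 → {'h': 4, 'p': 9, 'w': 11, 'y': 12}
del 'y' → {'h': 4, 'p': 9, 'w': 11}
tbl['p'] = 9+1 = 10 → {'h': 4, 'p': 10, 'w': 11}
del 'h' → {'p': 10, 'w': 11}
tbl['p']-tbl['w'] = 10-11 = -1

-1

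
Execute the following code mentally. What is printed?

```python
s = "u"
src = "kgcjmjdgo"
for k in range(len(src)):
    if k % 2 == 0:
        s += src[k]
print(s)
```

ukcmdo

k=0: add 'k' → 'uk'
k=1: skip
k=2: add 'c' → 'ukc'
k=3: skip
k=4: add 'm' → 'ukcm'
k=5: skip
k=6: add 'd' → 'ukcmd'
k=7: skip
k=8: add 'o' → 'ukcmdo'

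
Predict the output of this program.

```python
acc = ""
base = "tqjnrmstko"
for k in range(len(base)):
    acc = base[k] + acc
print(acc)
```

oktsmrnjqt

k=0: prepend 't' → 't'
k=1: prepend 'q' → 'qt'
k=2: prepend 'j' → 'jqt'
k=3: prepend 'n' → 'njqt'
k=4: prepend 'r' → 'rnjqt'
k=5: prepend 'm' → 'mrnjqt'
k=6: prepend 's' → 'smrnjqt'
k=7: prepend 't' → 'tsmrnjqt'
k=8: prepend 'k' → 'ktsmrnjqt'
k=9: prepend 'o' → 'oktsmrnjqt'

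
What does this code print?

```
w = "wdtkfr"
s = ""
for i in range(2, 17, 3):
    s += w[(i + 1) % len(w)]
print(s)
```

kwkwk

i=2: add w[3]='k' → 'k'
i=5: add w[0]='w' → 'kw'
i=8: add w[3]='k' → 'kwk'
i=11: add w[0]='w' → 'kwkw'
i=14: add w[3]='k' → 'kwkwk'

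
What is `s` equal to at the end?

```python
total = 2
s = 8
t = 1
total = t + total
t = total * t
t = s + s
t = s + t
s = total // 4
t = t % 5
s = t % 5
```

4

total = 1+2 = 3
t = 3*1 = 3
t = 8+8 = 16
t = 8+16 = 24
s = 3//4 = 0
t = 24%5 = 4
s = 4%5 = 4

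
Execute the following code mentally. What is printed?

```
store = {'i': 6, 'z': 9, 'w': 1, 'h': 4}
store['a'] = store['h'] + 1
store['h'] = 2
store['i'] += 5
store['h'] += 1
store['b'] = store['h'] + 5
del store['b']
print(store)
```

{'i': 11, 'z': 9, 'w': 1, 'h': 3, 'a': 5}

store['a'] = store['h']+1 = 5 → {'i': 6, 'z': 9, 'w': 1, 'h': 4, 'a': 5}
store['h'] = 2 → {'i': 6, 'z': 9, 'w': 1, 'h': 2, 'a': 5}
store['i'] = 6+5 = 11 → {'i': 11, 'z': 9, 'w': 1, 'h': 2, 'a': 5}
store['h'] = 2+1 = 3 → {'i': 11, 'z': 9, 'w': 1, 'h': 3, 'a': 5}
store['b'] = store['h']+5 = 8 → {'i': 11, 'z': 9, 'w': 1, 'h': 3, 'a': 5, 'b': 8}
del 'b' → {'i': 11, 'z': 9, 'w': 1, 'h': 3, 'a': 5}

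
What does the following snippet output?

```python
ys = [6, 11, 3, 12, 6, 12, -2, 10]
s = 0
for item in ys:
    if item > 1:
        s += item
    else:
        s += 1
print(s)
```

item=6: >1, s = 0+6 = 6
item=11: >1, s = 6+11 = 17
item=3: >1, s = 17+3 = 20
item=12: >1, s = 20+12 = 32
item=6: >1, s = 32+6 = 38
item=12: >1, s = 38+12 = 50
item=-2: not >1, s = 50+1 = 51
item=10: >1, s = 51+10 = 61

61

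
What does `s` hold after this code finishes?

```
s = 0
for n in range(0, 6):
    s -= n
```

-15

n=0: s = 0-0 = 0
n=1: s = 0-1 = -1
n=2: s = (-1)-2 = -3
n=3: s = (-3)-3 = -6
n=4: s = (-6)-4 = -10
n=5: s = (-10)-5 = -15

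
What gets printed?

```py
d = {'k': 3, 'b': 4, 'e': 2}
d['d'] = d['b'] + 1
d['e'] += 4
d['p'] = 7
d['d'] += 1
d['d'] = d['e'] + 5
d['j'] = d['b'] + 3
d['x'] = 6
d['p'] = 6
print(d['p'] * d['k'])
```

d['d'] = d['b']+1 = 5 → {'k': 3, 'b': 4, 'e': 2, 'd': 5}
d['e'] = 2+4 = 6 → {'k': 3, 'b': 4, 'e': 6, 'd': 5}
d['p'] = 7 → {'k': 3, 'b': 4, 'e': 6, 'd': 5, 'p': 7}
d['d'] = 5+1 = 6 → {'k': 3, 'b': 4, 'e': 6, 'd': 6, 'p': 7}
d['d'] = d['e']+5 = 11 → {'k': 3, 'b': 4, 'e': 6, 'd': 11, 'p': 7}
d['j'] = d['b']+3 = 7 → {'k': 3, 'b': 4, 'e': 6, 'd': 11, 'p': 7, 'j': 7}
d['x'] = 6 → {'k': 3, 'b': 4, 'e': 6, 'd': 11, 'p': 7, 'j': 7, 'x': 6}
d['p'] = 6 → {'k': 3, 'b': 4, 'e': 6, 'd': 11, 'p': 6, 'j': 7, 'x': 6}
d['p']*d['k'] = 6*3 = 18

18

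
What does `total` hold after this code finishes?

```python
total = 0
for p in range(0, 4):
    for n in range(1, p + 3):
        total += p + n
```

p=0,n=1: total = 0+1 = 1
p=0,n=2: total = 1+2 = 3
p=1,n=1: total = 3+2 = 5
p=1,n=2: total = 5+3 = 8
p=1,n=3: total = 8+4 = 12
p=2,n=1: total = 12+3 = 15
p=2,n=2: total = 15+4 = 19
p=2,n=3: total = 19+5 = 24
p=2,n=4: total = 24+6 = 30
p=3,n=1: total = 30+4 = 34
p=3,n=2: total = 34+5 = 39
p=3,n=3: total = 39+6 = 45
p=3,n=4: total = 45+7 = 52
p=3,n=5: total = 52+8 = 60

60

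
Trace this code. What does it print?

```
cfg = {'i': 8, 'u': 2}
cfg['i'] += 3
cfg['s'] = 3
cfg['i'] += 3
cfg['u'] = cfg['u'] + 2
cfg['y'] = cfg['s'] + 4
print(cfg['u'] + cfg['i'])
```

cfg['i'] = 8+3 = 11 → {'i': 11, 'u': 2}
cfg['s'] = 3 → {'i': 11, 'u': 2, 's': 3}
cfg['i'] = 11+3 = 14 → {'i': 14, 'u': 2, 's': 3}
cfg['u'] = cfg['u']+2 = 4 → {'i': 14, 'u': 4, 's': 3}
cfg['y'] = cfg['s']+4 = 7 → {'i': 14, 'u': 4, 's': 3, 'y': 7}
cfg['u']+cfg['i'] = 4+14 = 18

18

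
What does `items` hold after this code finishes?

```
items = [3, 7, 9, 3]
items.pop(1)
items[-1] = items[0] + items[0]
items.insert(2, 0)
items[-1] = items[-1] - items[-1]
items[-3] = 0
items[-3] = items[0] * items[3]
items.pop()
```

[3, 0, 0]

pop(1) removes 7 → [3, 9, 3]
items[-1] = items[0]+items[0] = 3+3 = 6 → [3, 9, 6]
insert 0 at 2 → [3, 9, 0, 6]
items[-1] = items[-1]-items[-1] = 6-6 = 0 → [3, 9, 0, 0]
items[-3] = 0 → [3, 0, 0, 0]
items[-3] = items[0]*items[3] = 3*0 = 0 → [3, 0, 0, 0]
pop() removes 0 → [3, 0, 0]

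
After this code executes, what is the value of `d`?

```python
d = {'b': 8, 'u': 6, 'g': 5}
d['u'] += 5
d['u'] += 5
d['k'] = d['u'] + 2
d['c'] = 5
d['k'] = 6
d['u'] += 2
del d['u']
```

d['u'] = 6+5 = 11 → {'b': 8, 'u': 11, 'g': 5}
d['u'] = 11+5 = 16 → {'b': 8, 'u': 16, 'g': 5}
d['k'] = d['u']+2 = 18 → {'b': 8, 'u': 16, 'g': 5, 'k': 18}
d['c'] = 5 → {'b': 8, 'u': 16, 'g': 5, 'k': 18, 'c': 5}
d['k'] = 6 → {'b': 8, 'u': 16, 'g': 5, 'k': 6, 'c': 5}
d['u'] = 16+2 = 18 → {'b': 8, 'u': 18, 'g': 5, 'k': 6, 'c': 5}
del 'u' → {'b': 8, 'g': 5, 'k': 6, 'c': 5}

{'b': 8, 'g': 5, 'k': 6, 'c': 5}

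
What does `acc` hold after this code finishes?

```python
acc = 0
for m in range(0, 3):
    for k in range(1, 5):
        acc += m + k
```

m=0,k=1: acc = 0+1 = 1
m=0,k=2: acc = 1+2 = 3
m=0,k=3: acc = 3+3 = 6
m=0,k=4: acc = 6+4 = 10
m=1,k=1: acc = 10+2 = 12
m=1,k=2: acc = 12+3 = 15
m=1,k=3: acc = 15+4 = 19
m=1,k=4: acc = 19+5 = 24
m=2,k=1: acc = 24+3 = 27
m=2,k=2: acc = 27+4 = 31
m=2,k=3: acc = 31+5 = 36
m=2,k=4: acc = 36+6 = 42

42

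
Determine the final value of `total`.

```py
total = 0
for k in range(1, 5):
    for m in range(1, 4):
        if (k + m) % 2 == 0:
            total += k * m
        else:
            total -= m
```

k=1,m=1: even sum, total = 0+1 = 1
k=1,m=2: odd sum, total = 1-2 = -1
k=1,m=3: even sum, total = (-1)+3 = 2
k=2,m=1: odd sum, total = 2-1 = 1
k=2,m=2: even sum, total = 1+4 = 5
k=2,m=3: odd sum, total = 5-3 = 2
k=3,m=1: even sum, total = 2+3 = 5
k=3,m=2: odd sum, total = 5-2 = 3
k=3,m=3: even sum, total = 3+9 = 12
k=4,m=1: odd sum, total = 12-1 = 11
k=4,m=2: even sum, total = 11+8 = 19
k=4,m=3: odd sum, total = 19-3 = 16

16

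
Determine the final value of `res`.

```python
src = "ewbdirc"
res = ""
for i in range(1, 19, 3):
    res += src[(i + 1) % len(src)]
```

i=1: add src[2]='b' → 'b'
i=4: add src[5]='r' → 'br'
i=7: add src[1]='w' → 'brw'
i=10: add src[4]='i' → 'brwi'
i=13: add src[0]='e' → 'brwie'
i=16: add src[3]='d' → 'brwied'

'brwied'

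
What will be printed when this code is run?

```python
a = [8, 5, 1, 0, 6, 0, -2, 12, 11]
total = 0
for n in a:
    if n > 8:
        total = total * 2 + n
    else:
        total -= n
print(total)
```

-37

n=8: not >8, total = 0-8 = -8
n=5: not >8, total = (-8)-5 = -13
n=1: not >8, total = (-13)-1 = -14
n=0: not >8, total = (-14)-0 = -14
n=6: not >8, total = (-14)-6 = -20
n=0: not >8, total = (-20)-0 = -20
n=-2: not >8, total = (-20)-(-2) = -18
n=12: >8, total = (-18)*2+12 = -24
n=11: >8, total = (-24)*2+11 = -37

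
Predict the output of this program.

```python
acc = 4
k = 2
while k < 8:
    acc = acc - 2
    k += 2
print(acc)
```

k=2: acc = 4-2 = 2
k=4: acc = 2-2 = 0
k=6: acc = 0-2 = -2

-2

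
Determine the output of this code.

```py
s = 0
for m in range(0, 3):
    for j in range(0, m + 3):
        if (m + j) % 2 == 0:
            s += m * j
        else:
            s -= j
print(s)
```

m=0,j=0: even sum, s = 0+0 = 0
m=0,j=1: odd sum, s = 0-1 = -1
m=0,j=2: even sum, s = (-1)+0 = -1
m=1,j=0: odd sum, s = (-1)-0 = -1
m=1,j=1: even sum, s = (-1)+1 = 0
m=1,j=2: odd sum, s = 0-2 = -2
m=1,j=3: even sum, s = (-2)+3 = 1
m=2,j=0: even sum, s = 1+0 = 1
m=2,j=1: odd sum, s = 1-1 = 0
m=2,j=2: even sum, s = 0+4 = 4
m=2,j=3: odd sum, s = 4-3 = 1
m=2,j=4: even sum, s = 1+8 = 9

9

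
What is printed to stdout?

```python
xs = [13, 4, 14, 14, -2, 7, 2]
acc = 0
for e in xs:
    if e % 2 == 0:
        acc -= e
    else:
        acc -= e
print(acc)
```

e=13: not even, acc = 0-13 = -13
e=4: even, acc = (-13)-4 = -17
e=14: even, acc = (-17)-14 = -31
e=14: even, acc = (-31)-14 = -45
e=-2: even, acc = (-45)-(-2) = -43
e=7: not even, acc = (-43)-7 = -50
e=2: even, acc = (-50)-2 = -52

-52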